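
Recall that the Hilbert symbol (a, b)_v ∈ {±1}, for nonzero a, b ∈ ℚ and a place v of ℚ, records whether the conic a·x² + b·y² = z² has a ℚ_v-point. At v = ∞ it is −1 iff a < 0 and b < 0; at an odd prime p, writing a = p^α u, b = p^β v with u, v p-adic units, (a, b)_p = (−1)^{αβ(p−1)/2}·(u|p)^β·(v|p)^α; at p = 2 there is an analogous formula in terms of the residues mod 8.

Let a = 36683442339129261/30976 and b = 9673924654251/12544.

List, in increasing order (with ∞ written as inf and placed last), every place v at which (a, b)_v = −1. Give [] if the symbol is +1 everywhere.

[31, 47]

Mod squares: a ≡ 776581, b ≡ 611. Check v ∈ {∞, 2, 3, 7, 11, 13, 19, 31, 41, 47}.
v=41: a=41^3·(≡40), b=41^2·(≡31) mod 41; (40|41)=+1, (31|41)=+1; (−1)^{3·2·20}·(+1)^2·(+1)^3 = +1.
v=19: a=19^2·(≡18), b=19^0·(≡10) mod 19; (18|19)=-1, (10|19)=-1; (−1)^{2·0·9}·(-1)^0·(-1)^2 = +1.
v=3: a=3^4·(≡1), b=3^4·(≡2) mod 3; (1|3)=+1, (2|3)=-1; (−1)^{4·4·1}·(+1)^4·(-1)^4 = +1.
v=31: a=31^3·(≡24), b=31^2·(≡23) mod 31; (24|31)=-1, (23|31)=-1; (−1)^{3·2·15}·(-1)^2·(-1)^3 = -1.
v=7: a=7^0·(≡4), b=7^-2·(≡1) mod 7; (4|7)=+1, (1|7)=+1; (−1)^{0·-2·3}·(+1)^-2·(+1)^0 = +1.
v=∞: 776581 > 0 and 611 > 0  ⇒  (a,b)_∞ = +1.
v=47: a=47^1·(≡39), b=47^1·(≡22) mod 47; (39|47)=-1, (22|47)=-1; (−1)^{1·1·23}·(-1)^1·(-1)^1 = -1.
v=2: v_2(a)=-8, v_2(b)=-8; units ≡ 5, 3 (mod 8); ε·ε+αω+βω = 0·1+-8·1+-8·1 ≡ 0  ⇒  (a,b)_2 = +1.
v=11: a=11^-2·(≡9), b=11^2·(≡7) mod 11; (9|11)=+1, (7|11)=-1; (−1)^{-2·2·5}·(+1)^2·(-1)^-2 = +1.
v=13: a=13^1·(≡2), b=13^1·(≡7) mod 13; (2|13)=-1, (7|13)=-1; (−1)^{1·1·6}·(-1)^1·(-1)^1 = +1.
(776581, 611 / ℚ) ramifies at {31, 47}: a division algebra.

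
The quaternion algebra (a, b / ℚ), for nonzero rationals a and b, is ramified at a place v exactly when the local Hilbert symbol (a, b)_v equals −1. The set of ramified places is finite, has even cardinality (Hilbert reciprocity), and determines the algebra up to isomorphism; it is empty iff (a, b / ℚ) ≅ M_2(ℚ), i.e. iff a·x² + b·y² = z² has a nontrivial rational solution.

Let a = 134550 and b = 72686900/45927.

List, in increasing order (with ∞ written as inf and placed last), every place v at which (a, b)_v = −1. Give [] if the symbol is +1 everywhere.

Mod squares: a ≡ 598, b ≡ 30107. Check v ∈ {∞, 2, 3, 5, 7, 11, 13, 17, 23}.
v=11: a=11^0·(≡9), b=11^1·(≡1) mod 11; (9|11)=+1, (1|11)=+1; (−1)^{0·1·5}·(+1)^1·(+1)^0 = +1.
v=13: a=13^1·(≡2), b=13^2·(≡9) mod 13; (2|13)=-1, (9|13)=+1; (−1)^{1·2·6}·(-1)^2·(+1)^1 = +1.
v=5: a=5^2·(≡2), b=5^2·(≡3) mod 5; (2|5)=-1, (3|5)=-1; (−1)^{2·2·2}·(-1)^2·(-1)^2 = +1.
v=23: a=23^1·(≡8), b=23^1·(≡21) mod 23; (8|23)=+1, (21|23)=-1; (−1)^{1·1·11}·(+1)^1·(-1)^1 = +1.
v=∞: 598 > 0 and 30107 > 0  ⇒  (a,b)_∞ = +1.
v=7: a=7^0·(≡3), b=7^-1·(≡3) mod 7; (3|7)=-1, (3|7)=-1; (−1)^{0·-1·3}·(-1)^-1·(-1)^0 = -1.
v=2: v_2(a)=1, v_2(b)=2; units ≡ 3, 3 (mod 8); ε·ε+αω+βω = 1·1+1·1+2·1 ≡ 0  ⇒  (a,b)_2 = +1.
v=17: a=17^0·(≡12), b=17^1·(≡3) mod 17; (12|17)=-1, (3|17)=-1; (−1)^{0·1·8}·(-1)^1·(-1)^0 = -1.
v=3: a=3^2·(≡1), b=3^-8·(≡2) mod 3; (1|3)=+1, (2|3)=-1; (−1)^{2·-8·1}·(+1)^-8·(-1)^2 = +1.
Ram(598, 30107) = {7, 17}; no ℚ_7-point on the conic.

[7, 17]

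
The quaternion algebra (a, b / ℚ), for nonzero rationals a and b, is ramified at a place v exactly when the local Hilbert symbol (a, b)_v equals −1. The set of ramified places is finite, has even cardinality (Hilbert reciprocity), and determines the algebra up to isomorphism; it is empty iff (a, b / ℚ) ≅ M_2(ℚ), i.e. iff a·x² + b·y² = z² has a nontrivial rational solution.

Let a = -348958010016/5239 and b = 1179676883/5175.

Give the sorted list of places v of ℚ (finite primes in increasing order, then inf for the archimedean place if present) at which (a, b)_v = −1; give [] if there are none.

Mod squares: a ≡ -369334, b ≡ 54901. Check v ∈ {∞, 2, 3, 5, 7, 11, 13, 19, 23, 31, 37, 41}.
v=∞: -369334 < 0 and 54901 > 0  ⇒  (a,b)_∞ = +1.
v=11: a=11^2·(≡8), b=11^1·(≡6) mod 11; (8|11)=-1, (6|11)=-1; (−1)^{2·1·5}·(-1)^1·(-1)^2 = -1.
v=19: a=19^0·(≡17), b=19^2·(≡18) mod 19; (17|19)=+1, (18|19)=-1; (−1)^{0·2·9}·(+1)^2·(-1)^0 = +1.
v=31: a=31^-1·(≡21), b=31^1·(≡25) mod 31; (21|31)=-1, (25|31)=+1; (−1)^{-1·1·15}·(-1)^1·(+1)^-1 = +1.
v=5: a=5^0·(≡1), b=5^-2·(≡4) mod 5; (1|5)=+1, (4|5)=+1; (−1)^{0·-2·2}·(+1)^-2·(+1)^0 = +1.
v=7: a=7^1·(≡2), b=7^1·(≡5) mod 7; (2|7)=+1, (5|7)=-1; (−1)^{1·1·3}·(+1)^1·(-1)^1 = +1.
v=13: a=13^-2·(≡12), b=13^0·(≡8) mod 13; (12|13)=+1, (8|13)=-1; (−1)^{-2·0·6}·(+1)^0·(-1)^-2 = +1.
v=2: v_2(a)=5, v_2(b)=0; units ≡ 5, 5 (mod 8); ε·ε+αω+βω = 0·0+5·1+0·1 ≡ 1  ⇒  (a,b)_2 = -1.
v=23: a=23^1·(≡21), b=23^-1·(≡8) mod 23; (21|23)=-1, (8|23)=+1; (−1)^{1·-1·11}·(-1)^-1·(+1)^1 = +1.
v=37: a=37^1·(≡13), b=37^2·(≡12) mod 37; (13|37)=-1, (12|37)=+1; (−1)^{1·2·18}·(-1)^2·(+1)^1 = +1.
v=3: a=3^2·(≡2), b=3^-2·(≡1) mod 3; (2|3)=-1, (1|3)=+1; (−1)^{2·-2·1}·(-1)^-2·(+1)^2 = +1.
v=41: a=41^2·(≡11), b=41^0·(≡36) mod 41; (11|41)=-1, (36|41)=+1; (−1)^{2·0·20}·(-1)^0·(+1)^2 = +1.
(-369334, 54901 / ℚ) ramifies at {2, 11}: a division algebra.

[2, 11]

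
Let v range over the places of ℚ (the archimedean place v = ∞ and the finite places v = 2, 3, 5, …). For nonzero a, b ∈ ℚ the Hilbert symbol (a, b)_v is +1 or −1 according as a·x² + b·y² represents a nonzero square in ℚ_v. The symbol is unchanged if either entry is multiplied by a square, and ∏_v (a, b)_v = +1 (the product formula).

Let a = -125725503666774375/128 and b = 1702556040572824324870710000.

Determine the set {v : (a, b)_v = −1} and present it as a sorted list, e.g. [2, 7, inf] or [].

[]

Mod squares: a ≡ -62, b ≡ 559. Check v ∈ {∞, 2, 3, 5, 7, 13, 17, 31, 43}.
v=5: a=5^4·(≡2), b=5^4·(≡1) mod 5; (2|5)=-1, (1|5)=+1; (−1)^{4·4·2}·(-1)^4·(+1)^4 = +1.
v=∞: -62 < 0 and 559 > 0  ⇒  (a,b)_∞ = +1.
v=43: a=43^2·(≡11), b=43^3·(≡25) mod 43; (11|43)=+1, (25|43)=+1; (−1)^{2·3·21}·(+1)^3·(+1)^2 = +1.
v=17: a=17^0·(≡6), b=17^2·(≡16) mod 17; (6|17)=-1, (16|17)=+1; (−1)^{0·2·8}·(-1)^2·(+1)^0 = +1.
v=7: a=7^4·(≡2), b=7^4·(≡6) mod 7; (2|7)=+1, (6|7)=-1; (−1)^{4·4·3}·(+1)^4·(-1)^4 = +1.
v=13: a=13^2·(≡10), b=13^5·(≡12) mod 13; (10|13)=+1, (12|13)=+1; (−1)^{2·5·6}·(+1)^5·(+1)^2 = +1.
v=2: v_2(a)=-7, v_2(b)=4; units ≡ 1, 7 (mod 8); ε·ε+αω+βω = 0·1+-7·0+4·0 ≡ 0  ⇒  (a,b)_2 = +1.
v=31: a=31^3·(≡13), b=31^4·(≡18) mod 31; (13|31)=-1, (18|31)=+1; (−1)^{3·4·15}·(-1)^4·(+1)^3 = +1.
v=3: a=3^2·(≡1), b=3^2·(≡1) mod 3; (1|3)=+1, (1|3)=+1; (−1)^{2·2·1}·(+1)^2·(+1)^2 = +1.
Every local symbol is +1, so the conic -62·x² + 559·y² = z² has ℚ_v-points for all v and hence a ℚ-point; (a, b / ℚ) ≅ M_2(ℚ).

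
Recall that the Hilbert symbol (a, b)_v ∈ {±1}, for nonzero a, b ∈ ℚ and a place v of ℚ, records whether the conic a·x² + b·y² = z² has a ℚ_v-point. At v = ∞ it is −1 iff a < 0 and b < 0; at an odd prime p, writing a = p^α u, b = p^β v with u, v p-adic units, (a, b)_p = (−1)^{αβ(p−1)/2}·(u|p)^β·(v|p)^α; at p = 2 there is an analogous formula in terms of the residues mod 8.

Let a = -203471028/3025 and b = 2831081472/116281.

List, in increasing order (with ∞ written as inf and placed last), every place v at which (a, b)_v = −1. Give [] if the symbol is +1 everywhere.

[19, 43]

(a, b) ≡ (-2173, 76798) mod (ℚ^×)²; places V = {2, 3, 5, 11, 17, 19, 31, 41, 43, 47, 53, ∞}.
(a,b)_11: α=-2, u≡3; β=-2, v≡8 (mod 11); (3|11)=+1, (8|11)=-1; sign (−1)^0·+1^-2·-1^-2 = +1.
(a,b)_43: α=0, u≡19; β=1, v≡38 (mod 43); (19|43)=-1, (38|43)=+1; sign (−1)^0·-1^1·+1^0 = -1.
(a,b)_47: α=0, u≡42; β=1, v≡4 (mod 47); (42|47)=+1, (4|47)=+1; sign (−1)^0·+1^1·+1^0 = +1.
(a,b)_2: α=2, β=13; u≡3, v≡7 (mod 8); ε(u)ε(v)=1·1, αω(v)=2·0, βω(u)=13·1; sum ≡ 0  ⇒  +1.
(a,b)_3: α=4, u≡2; β=2, v≡1 (mod 3); (2|3)=-1, (1|3)=+1; sign (−1)^0·-1^2·+1^4 = +1.
(a,b)_17: α=2, u≡14; β=0, v≡4 (mod 17); (14|17)=-1, (4|17)=+1; sign (−1)^0·-1^0·+1^2 = +1.
(a,b)_19: α=0, u≡12; β=1, v≡18 (mod 19); (12|19)=-1, (18|19)=-1; sign (−1)^0·-1^1·-1^0 = -1.
(a,b)_31: α=0, u≡18; β=-2, v≡23 (mod 31); (18|31)=+1, (23|31)=-1; sign (−1)^0·+1^-2·-1^0 = +1.
(a,b)_5: α=-2, u≡2; β=0, v≡2 (mod 5); (2|5)=-1, (2|5)=-1; sign (−1)^0·-1^0·-1^-2 = +1.
(a,b)_53: α=1, u≡8; β=0, v≡24 (mod 53); (8|53)=-1, (24|53)=+1; sign (−1)^0·-1^0·+1^1 = +1.
(a,b)_∞: sgn(-2173)=−, sgn(76798)=+, so +1.
(a,b)_41: α=1, u≡3; β=0, v≡5 (mod 41); (3|41)=-1, (5|41)=+1; sign (−1)^0·-1^0·+1^1 = +1.
Ram(-2173, 76798) = {19, 43}; no ℚ_19-point on the conic.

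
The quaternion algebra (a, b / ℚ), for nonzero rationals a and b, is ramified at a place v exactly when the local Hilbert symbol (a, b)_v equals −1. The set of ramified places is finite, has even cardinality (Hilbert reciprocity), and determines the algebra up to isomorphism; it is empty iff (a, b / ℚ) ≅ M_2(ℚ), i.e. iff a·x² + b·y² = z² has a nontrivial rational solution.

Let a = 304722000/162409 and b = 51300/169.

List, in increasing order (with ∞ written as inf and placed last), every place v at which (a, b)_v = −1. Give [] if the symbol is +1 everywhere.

(a, b) ≡ (1045, 57) mod (ℚ^×)²; places V = {2, 3, 5, 11, 13, 19, 31, ∞}.
(a,b)_2: α=4, β=2; u≡5, v≡1 (mod 8); ε(u)ε(v)=0·0, αω(v)=4·0, βω(u)=2·1; sum ≡ 0  ⇒  +1.
(a,b)_31: α=-2, u≡22; β=0, v≡24 (mod 31); (22|31)=-1, (24|31)=-1; sign (−1)^0·-1^0·-1^-2 = +1.
(a,b)_19: α=1, u≡11; β=1, v≡18 (mod 19); (11|19)=+1, (18|19)=-1; sign (−1)^1·+1^1·-1^1 = +1.
(a,b)_13: α=-2, u≡2; β=-2, v≡2 (mod 13); (2|13)=-1, (2|13)=-1; sign (−1)^0·-1^-2·-1^-2 = +1.
(a,b)_5: α=3, u≡4; β=2, v≡3 (mod 5); (4|5)=+1, (3|5)=-1; sign (−1)^0·+1^2·-1^3 = -1.
(a,b)_11: α=1, u≡8; β=0, v≡10 (mod 11); (8|11)=-1, (10|11)=-1; sign (−1)^0·-1^0·-1^1 = -1.
(a,b)_3: α=6, u≡1; β=3, v≡1 (mod 3); (1|3)=+1, (1|3)=+1; sign (−1)^0·+1^3·+1^6 = +1.
(a,b)_∞: sgn(1045)=+, sgn(57)=+, so +1.
(1045, 57 / ℚ) ramifies at {5, 11}: a division algebra.

[5, 11]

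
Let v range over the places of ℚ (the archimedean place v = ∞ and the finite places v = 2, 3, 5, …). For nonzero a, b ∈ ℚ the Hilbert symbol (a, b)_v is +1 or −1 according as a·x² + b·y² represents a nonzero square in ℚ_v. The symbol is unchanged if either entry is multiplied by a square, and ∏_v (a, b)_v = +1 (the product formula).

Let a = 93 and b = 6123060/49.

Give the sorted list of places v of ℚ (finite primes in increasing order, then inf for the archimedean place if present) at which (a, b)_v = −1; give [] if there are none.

[3, 5]

(a, b) ≡ (93, 170085) mod (ℚ^×)²; places V = {2, 3, 5, 7, 17, 23, 29, 31, ∞}.
(a,b)_∞: sgn(93)=+, sgn(170085)=+, so +1.
(a,b)_7: α=0, u≡2; β=-2, v≡6 (mod 7); (2|7)=+1, (6|7)=-1; sign (−1)^0·+1^-2·-1^0 = +1.
(a,b)_2: α=0, β=2; u≡5, v≡5 (mod 8); ε(u)ε(v)=0·0, αω(v)=0·1, βω(u)=2·1; sum ≡ 0  ⇒  +1.
(a,b)_3: α=1, u≡1; β=3, v≡1 (mod 3); (1|3)=+1, (1|3)=+1; sign (−1)^1·+1^3·+1^1 = -1.
(a,b)_5: α=0, u≡3; β=1, v≡3 (mod 5); (3|5)=-1, (3|5)=-1; sign (−1)^0·-1^1·-1^0 = -1.
(a,b)_31: α=1, u≡3; β=0, v≡7 (mod 31); (3|31)=-1, (7|31)=+1; sign (−1)^0·-1^0·+1^1 = +1.
(a,b)_29: α=0, u≡6; β=1, v≡1 (mod 29); (6|29)=+1, (1|29)=+1; sign (−1)^0·+1^1·+1^0 = +1.
(a,b)_17: α=0, u≡8; β=1, v≡8 (mod 17); (8|17)=+1, (8|17)=+1; sign (−1)^0·+1^1·+1^0 = +1.
(a,b)_23: α=0, u≡1; β=1, v≡6 (mod 23); (1|23)=+1, (6|23)=+1; sign (−1)^0·+1^1·+1^0 = +1.
Ram(93, 170085) = {3, 5}; no ℚ_3-point on the conic.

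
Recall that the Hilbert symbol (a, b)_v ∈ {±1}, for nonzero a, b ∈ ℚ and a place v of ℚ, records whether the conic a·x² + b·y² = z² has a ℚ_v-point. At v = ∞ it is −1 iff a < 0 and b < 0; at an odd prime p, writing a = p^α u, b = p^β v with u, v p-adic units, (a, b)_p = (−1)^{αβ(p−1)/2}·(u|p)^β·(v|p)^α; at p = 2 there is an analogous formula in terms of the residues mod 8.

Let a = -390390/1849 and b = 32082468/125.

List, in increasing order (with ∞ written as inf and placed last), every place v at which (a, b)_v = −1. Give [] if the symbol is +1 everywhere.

(a, b) ≡ (-2310, 165) mod (ℚ^×)²; places V = {2, 3, 5, 7, 11, 13, 17, 29, 43, ∞}.
(a,b)_3: α=1, u≡1; β=1, v≡1 (mod 3); (1|3)=+1, (1|3)=+1; sign (−1)^1·+1^1·+1^1 = -1.
(a,b)_17: α=0, u≡9; β=2, v≡6 (mod 17); (9|17)=+1, (6|17)=-1; sign (−1)^0·+1^2·-1^0 = +1.
(a,b)_13: α=2, u≡10; β=0, v≡10 (mod 13); (10|13)=+1, (10|13)=+1; sign (−1)^0·+1^0·+1^2 = +1.
(a,b)_5: α=1, u≡3; β=-3, v≡3 (mod 5); (3|5)=-1, (3|5)=-1; sign (−1)^0·-1^-3·-1^1 = +1.
(a,b)_7: α=1, u≡6; β=0, v≡2 (mod 7); (6|7)=-1, (2|7)=+1; sign (−1)^0·-1^0·+1^1 = +1.
(a,b)_43: α=-2, u≡7; β=0, v≡1 (mod 43); (7|43)=-1, (1|43)=+1; sign (−1)^0·-1^0·+1^-2 = +1.
(a,b)_11: α=1, u≡7; β=1, v≡1 (mod 11); (7|11)=-1, (1|11)=+1; sign (−1)^1·-1^1·+1^1 = +1.
(a,b)_2: α=1, β=2; u≡5, v≡5 (mod 8); ε(u)ε(v)=0·0, αω(v)=1·1, βω(u)=2·1; sum ≡ 1  ⇒  -1.
(a,b)_29: α=0, u≡3; β=2, v≡24 (mod 29); (3|29)=-1, (24|29)=+1; sign (−1)^0·-1^2·+1^0 = +1.
(a,b)_∞: sgn(-2310)=−, sgn(165)=+, so +1.
Ram(-2310, 165) = {2, 3}; no ℚ_2-point on the conic.

[2, 3]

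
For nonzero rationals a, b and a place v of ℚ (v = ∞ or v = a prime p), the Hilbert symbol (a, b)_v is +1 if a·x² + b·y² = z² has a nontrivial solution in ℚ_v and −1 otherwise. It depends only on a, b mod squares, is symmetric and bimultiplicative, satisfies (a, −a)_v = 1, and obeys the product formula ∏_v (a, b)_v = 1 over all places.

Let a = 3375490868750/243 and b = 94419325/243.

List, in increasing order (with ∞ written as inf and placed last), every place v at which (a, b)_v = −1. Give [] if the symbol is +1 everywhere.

[11, 13]

(a, b) ≡ (330, 39) mod (ℚ^×)²; places V = {2, 3, 5, 7, 11, 13, ∞}.
(a,b)_11: α=3, u≡2; β=2, v≡7 (mod 11); (2|11)=-1, (7|11)=-1; sign (−1)^0·-1^2·-1^3 = -1.
(a,b)_3: α=-5, u≡2; β=-5, v≡1 (mod 3); (2|3)=-1, (1|3)=+1; sign (−1)^1·-1^-5·+1^-5 = +1.
(a,b)_5: α=5, u≡1; β=2, v≡1 (mod 5); (1|5)=+1, (1|5)=+1; sign (−1)^0·+1^2·+1^5 = +1.
(a,b)_2: α=1, β=0; u≡5, v≡7 (mod 8); ε(u)ε(v)=0·1, αω(v)=1·0, βω(u)=0·1; sum ≡ 0  ⇒  +1.
(a,b)_∞: sgn(330)=+, sgn(39)=+, so +1.
(a,b)_7: α=4, u≡4; β=4, v≡4 (mod 7); (4|7)=+1, (4|7)=+1; sign (−1)^0·+1^4·+1^4 = +1.
(a,b)_13: α=2, u≡11; β=1, v≡9 (mod 13); (11|13)=-1, (9|13)=+1; sign (−1)^0·-1^1·+1^2 = -1.
(330, 39 / ℚ) ramifies at {11, 13}: a division algebra.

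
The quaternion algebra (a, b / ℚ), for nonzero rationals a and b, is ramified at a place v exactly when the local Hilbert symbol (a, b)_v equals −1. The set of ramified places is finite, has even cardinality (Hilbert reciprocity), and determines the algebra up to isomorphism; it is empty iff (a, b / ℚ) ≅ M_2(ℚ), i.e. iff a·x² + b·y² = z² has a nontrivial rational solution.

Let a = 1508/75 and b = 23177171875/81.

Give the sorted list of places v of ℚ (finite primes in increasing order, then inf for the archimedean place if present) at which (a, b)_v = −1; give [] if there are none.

(a, b) ≡ (1131, 12259) mod (ℚ^×)²; places V = {2, 3, 5, 11, 13, 23, 29, 41, ∞}.
(a,b)_29: α=1, u≡15; β=0, v≡18 (mod 29); (15|29)=-1, (18|29)=-1; sign (−1)^0·-1^0·-1^1 = -1.
(a,b)_41: α=0, u≡13; β=1, v≡14 (mod 41); (13|41)=-1, (14|41)=-1; sign (−1)^0·-1^1·-1^0 = -1.
(a,b)_11: α=0, u≡5; β=2, v≡9 (mod 11); (5|11)=+1, (9|11)=+1; sign (−1)^0·+1^2·+1^0 = +1.
(a,b)_13: α=1, u≡9; β=1, v≡8 (mod 13); (9|13)=+1, (8|13)=-1; sign (−1)^0·+1^1·-1^1 = -1.
(a,b)_∞: sgn(1131)=+, sgn(12259)=+, so +1.
(a,b)_23: α=0, u≡6; β=1, v≡16 (mod 23); (6|23)=+1, (16|23)=+1; sign (−1)^0·+1^1·+1^0 = +1.
(a,b)_3: α=-1, u≡2; β=-4, v≡1 (mod 3); (2|3)=-1, (1|3)=+1; sign (−1)^0·-1^-4·+1^-1 = +1.
(a,b)_2: α=2, β=0; u≡3, v≡3 (mod 8); ε(u)ε(v)=1·1, αω(v)=2·1, βω(u)=0·1; sum ≡ 1  ⇒  -1.
(a,b)_5: α=-2, u≡1; β=6, v≡4 (mod 5); (1|5)=+1, (4|5)=+1; sign (−1)^0·+1^6·+1^-2 = +1.
|Ram(1131, 12259)| = 4, even; anisotropic at {2, 13, 29, 41}.

[2, 13, 29, 41]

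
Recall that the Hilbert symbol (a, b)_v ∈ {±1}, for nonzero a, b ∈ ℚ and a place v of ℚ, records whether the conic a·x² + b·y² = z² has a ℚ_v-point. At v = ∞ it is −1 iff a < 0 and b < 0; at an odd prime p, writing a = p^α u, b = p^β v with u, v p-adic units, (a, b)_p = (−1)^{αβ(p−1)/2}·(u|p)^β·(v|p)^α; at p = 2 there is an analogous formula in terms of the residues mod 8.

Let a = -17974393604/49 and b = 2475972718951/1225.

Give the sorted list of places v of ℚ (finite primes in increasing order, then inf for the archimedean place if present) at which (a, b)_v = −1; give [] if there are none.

Mod squares: a ≡ -41, b ≡ 22591. Check v ∈ {∞, 2, 5, 7, 19, 29, 41}.
v=29: a=29^2·(≡12), b=29^3·(≡7) mod 29; (12|29)=-1, (7|29)=+1; (−1)^{2·3·14}·(-1)^3·(+1)^2 = -1.
v=41: a=41^1·(≡25), b=41^1·(≡16) mod 41; (25|41)=+1, (16|41)=+1; (−1)^{1·1·20}·(+1)^1·(+1)^1 = +1.
v=7: a=7^-2·(≡1), b=7^-2·(≡1) mod 7; (1|7)=+1, (1|7)=+1; (−1)^{-2·-2·3}·(+1)^-2·(+1)^-2 = +1.
v=5: a=5^0·(≡4), b=5^-2·(≡4) mod 5; (4|5)=+1, (4|5)=+1; (−1)^{0·-2·2}·(+1)^-2·(+1)^0 = +1.
v=19: a=19^4·(≡17), b=19^5·(≡4) mod 19; (17|19)=+1, (4|19)=+1; (−1)^{4·5·9}·(+1)^5·(+1)^4 = +1.
v=2: v_2(a)=2, v_2(b)=0; units ≡ 7, 7 (mod 8); ε·ε+αω+βω = 1·1+2·0+0·0 ≡ 1  ⇒  (a,b)_2 = -1.
v=∞: -41 < 0 and 22591 > 0  ⇒  (a,b)_∞ = +1.
Ram(-41, 22591) = {2, 29}; no ℚ_2-point on the conic.

[2, 29]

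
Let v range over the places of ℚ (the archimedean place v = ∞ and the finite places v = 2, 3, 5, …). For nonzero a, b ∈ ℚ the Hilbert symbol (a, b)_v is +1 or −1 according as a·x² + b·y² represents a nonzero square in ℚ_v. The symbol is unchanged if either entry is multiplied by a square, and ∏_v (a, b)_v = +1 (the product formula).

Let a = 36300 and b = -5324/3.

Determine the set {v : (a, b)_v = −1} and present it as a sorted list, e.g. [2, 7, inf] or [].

(a, b) ≡ (3, -33) mod (ℚ^×)²; places V = {2, 3, 5, 11, ∞}.
(a,b)_∞: sgn(3)=+, sgn(-33)=−, so +1.
(a,b)_5: α=2, u≡2; β=0, v≡2 (mod 5); (2|5)=-1, (2|5)=-1; sign (−1)^0·-1^0·-1^2 = +1.
(a,b)_3: α=1, u≡1; β=-1, v≡1 (mod 3); (1|3)=+1, (1|3)=+1; sign (−1)^1·+1^-1·+1^1 = -1.
(a,b)_11: α=2, u≡3; β=3, v≡6 (mod 11); (3|11)=+1, (6|11)=-1; sign (−1)^0·+1^3·-1^2 = +1.
(a,b)_2: α=2, β=2; u≡3, v≡7 (mod 8); ε(u)ε(v)=1·1, αω(v)=2·0, βω(u)=2·1; sum ≡ 1  ⇒  -1.
|Ram(3, -33)| = 2, even; anisotropic at {2, 3}.

[2, 3]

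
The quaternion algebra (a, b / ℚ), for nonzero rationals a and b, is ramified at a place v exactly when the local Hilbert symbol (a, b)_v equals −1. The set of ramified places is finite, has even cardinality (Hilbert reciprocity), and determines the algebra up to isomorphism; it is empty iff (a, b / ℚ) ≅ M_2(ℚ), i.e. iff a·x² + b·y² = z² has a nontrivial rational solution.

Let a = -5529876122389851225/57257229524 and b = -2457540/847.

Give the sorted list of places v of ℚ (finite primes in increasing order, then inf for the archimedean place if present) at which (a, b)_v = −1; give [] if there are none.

[3, 11, 41, inf]

(a, b) ≡ (-1803549, -53095) mod (ℚ^×)²; places V = {2, 3, 5, 7, 11, 19, 29, 31, 37, 41, 43, ∞}.
(a,b)_7: α=4, u≡1; β=-1, v≡3 (mod 7); (1|7)=+1, (3|7)=-1; sign (−1)^0·+1^-1·-1^4 = +1.
(a,b)_31: α=-3, u≡2; β=0, v≡14 (mod 31); (2|31)=+1, (14|31)=+1; sign (−1)^0·+1^0·+1^-3 = +1.
(a,b)_29: α=2, u≡12; β=0, v≡6 (mod 29); (12|29)=-1, (6|29)=+1; sign (−1)^0·-1^0·+1^2 = +1.
(a,b)_37: α=2, u≡26; β=1, v≡29 (mod 37); (26|37)=+1, (29|37)=-1; sign (−1)^0·+1^1·-1^2 = +1.
(a,b)_3: α=3, u≡2; β=4, v≡2 (mod 3); (2|3)=-1, (2|3)=-1; sign (−1)^0·-1^4·-1^3 = -1.
(a,b)_19: α=-2, u≡4; β=0, v≡10 (mod 19); (4|19)=+1, (10|19)=-1; sign (−1)^0·+1^0·-1^-2 = +1.
(a,b)_41: α=3, u≡39; β=1, v≡35 (mod 41); (39|41)=+1, (35|41)=-1; sign (−1)^0·+1^1·-1^3 = -1.
(a,b)_∞: sgn(-1803549)=−, sgn(-53095)=−, so -1.
(a,b)_11: α=-3, u≡2; β=-2, v≡2 (mod 11); (2|11)=-1, (2|11)=-1; sign (−1)^0·-1^-2·-1^-3 = -1.
(a,b)_2: α=-2, β=2; u≡3, v≡1 (mod 8); ε(u)ε(v)=1·0, αω(v)=-2·0, βω(u)=2·1; sum ≡ 0  ⇒  +1.
(a,b)_5: α=2, u≡4; β=1, v≡1 (mod 5); (4|5)=+1, (1|5)=+1; sign (−1)^0·+1^1·+1^2 = +1.
(a,b)_43: α=1, u≡9; β=0, v≡40 (mod 43); (9|43)=+1, (40|43)=+1; sign (−1)^0·+1^0·+1^1 = +1.
(-1803549, -53095 / ℚ) ramifies at {3, 11, 41, ∞}: a division algebra.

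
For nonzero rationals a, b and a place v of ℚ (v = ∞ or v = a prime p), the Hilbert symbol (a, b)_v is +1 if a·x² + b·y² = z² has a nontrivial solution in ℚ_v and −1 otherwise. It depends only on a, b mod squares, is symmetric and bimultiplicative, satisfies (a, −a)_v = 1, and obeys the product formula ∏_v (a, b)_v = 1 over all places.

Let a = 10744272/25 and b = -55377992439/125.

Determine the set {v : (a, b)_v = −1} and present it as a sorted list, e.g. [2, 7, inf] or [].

Mod squares: a ≡ 74613, b ≡ -1995. Check v ∈ {∞, 2, 3, 5, 7, 11, 17, 19}.
v=11: a=11^1·(≡6), b=11^2·(≡10) mod 11; (6|11)=-1, (10|11)=-1; (−1)^{1·2·5}·(-1)^2·(-1)^1 = -1.
v=5: a=5^-2·(≡2), b=5^-3·(≡1) mod 5; (2|5)=-1, (1|5)=+1; (−1)^{-2·-3·2}·(-1)^-3·(+1)^-2 = -1.
v=∞: 74613 > 0 and -1995 < 0  ⇒  (a,b)_∞ = +1.
v=7: a=7^1·(≡5), b=7^3·(≡2) mod 7; (5|7)=-1, (2|7)=+1; (−1)^{1·3·3}·(-1)^3·(+1)^1 = +1.
v=2: v_2(a)=4, v_2(b)=0; units ≡ 5, 5 (mod 8); ε·ε+αω+βω = 0·0+4·1+0·1 ≡ 0  ⇒  (a,b)_2 = +1.
v=17: a=17^1·(≡3), b=17^2·(≡7) mod 17; (3|17)=-1, (7|17)=-1; (−1)^{1·2·8}·(-1)^2·(-1)^1 = -1.
v=19: a=19^1·(≡8), b=19^1·(≡5) mod 19; (8|19)=-1, (5|19)=+1; (−1)^{1·1·9}·(-1)^1·(+1)^1 = +1.
v=3: a=3^3·(≡1), b=3^5·(≡1) mod 3; (1|3)=+1, (1|3)=+1; (−1)^{3·5·1}·(+1)^5·(+1)^3 = -1.
Ram(74613, -1995) = {3, 5, 11, 17}; no ℚ_3-point on the conic.

[3, 5, 11, 17]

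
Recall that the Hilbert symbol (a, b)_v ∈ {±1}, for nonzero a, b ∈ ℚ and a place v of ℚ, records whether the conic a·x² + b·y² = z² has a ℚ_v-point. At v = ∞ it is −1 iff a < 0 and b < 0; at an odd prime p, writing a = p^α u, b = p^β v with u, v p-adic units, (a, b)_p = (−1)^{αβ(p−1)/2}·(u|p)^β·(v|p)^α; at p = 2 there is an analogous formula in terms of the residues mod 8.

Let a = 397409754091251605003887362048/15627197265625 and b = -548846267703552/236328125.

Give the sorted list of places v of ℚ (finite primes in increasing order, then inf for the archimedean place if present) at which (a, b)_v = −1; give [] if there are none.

[2, 5, 13, 19]

(a, b) ≡ (323, -1885) mod (ℚ^×)²; places V = {2, 3, 5, 7, 11, 13, 17, 19, 23, 29, ∞}.
(a,b)_5: α=-12, u≡2; β=-9, v≡3 (mod 5); (2|5)=-1, (3|5)=-1; sign (−1)^0·-1^-9·-1^-12 = -1.
(a,b)_19: α=3, u≡16; β=2, v≡10 (mod 19); (16|19)=+1, (10|19)=-1; sign (−1)^0·+1^2·-1^3 = -1.
(a,b)_29: α=2, u≡5; β=1, v≡9 (mod 29); (5|29)=+1, (9|29)=+1; sign (−1)^0·+1^1·+1^2 = +1.
(a,b)_∞: sgn(323)=+, sgn(-1885)=−, so +1.
(a,b)_23: α=-2, u≡13; β=0, v≡2 (mod 23); (13|23)=+1, (2|23)=+1; sign (−1)^0·+1^0·+1^-2 = +1.
(a,b)_11: α=-2, u≡3; β=-2, v≡8 (mod 11); (3|11)=+1, (8|11)=-1; sign (−1)^0·+1^-2·-1^-2 = +1.
(a,b)_3: α=16, u≡2; β=8, v≡2 (mod 3); (2|3)=-1, (2|3)=-1; sign (−1)^0·-1^8·-1^16 = +1.
(a,b)_17: α=3, u≡8; β=0, v≡2 (mod 17); (8|17)=+1, (2|17)=+1; sign (−1)^0·+1^0·+1^3 = +1.
(a,b)_7: α=6, u≡2; β=4, v≡5 (mod 7); (2|7)=+1, (5|7)=-1; sign (−1)^0·+1^4·-1^6 = +1.
(a,b)_13: α=2, u≡11; β=1, v≡5 (mod 13); (11|13)=-1, (5|13)=-1; sign (−1)^0·-1^1·-1^2 = -1.
(a,b)_2: α=14, β=8; u≡3, v≡3 (mod 8); ε(u)ε(v)=1·1, αω(v)=14·1, βω(u)=8·1; sum ≡ 1  ⇒  -1.
Ram(323, -1885) = {2, 5, 13, 19}; no ℚ_2-point on the conic.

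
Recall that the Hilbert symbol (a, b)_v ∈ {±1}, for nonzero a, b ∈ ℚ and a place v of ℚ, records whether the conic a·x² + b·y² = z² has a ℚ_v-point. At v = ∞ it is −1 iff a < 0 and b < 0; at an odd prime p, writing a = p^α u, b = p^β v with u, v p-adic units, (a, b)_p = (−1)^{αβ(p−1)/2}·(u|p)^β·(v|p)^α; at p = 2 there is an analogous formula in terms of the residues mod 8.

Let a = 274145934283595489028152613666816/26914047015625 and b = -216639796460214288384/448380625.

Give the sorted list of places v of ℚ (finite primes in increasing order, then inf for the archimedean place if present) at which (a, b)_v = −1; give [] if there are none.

[3, 37]

Mod squares: a ≡ 129, b ≡ -66526. Check v ∈ {∞, 2, 3, 5, 7, 11, 29, 31, 37, 43}.
v=5: a=5^-6·(≡4), b=5^-4·(≡4) mod 5; (4|5)=+1, (4|5)=+1; (−1)^{-6·-4·2}·(+1)^-4·(+1)^-6 = +1.
v=37: a=37^2·(≡29), b=37^1·(≡6) mod 37; (29|37)=-1, (6|37)=-1; (−1)^{2·1·18}·(-1)^1·(-1)^2 = -1.
v=3: a=3^11·(≡1), b=3^8·(≡2) mod 3; (1|3)=+1, (2|3)=-1; (−1)^{11·8·1}·(+1)^8·(-1)^11 = -1.
v=43: a=43^3·(≡3), b=43^2·(≡23) mod 43; (3|43)=-1, (23|43)=+1; (−1)^{3·2·21}·(-1)^2·(+1)^3 = +1.
v=11: a=11^-4·(≡2), b=11^-4·(≡8) mod 11; (2|11)=-1, (8|11)=-1; (−1)^{-4·-4·5}·(-1)^-4·(-1)^-4 = +1.
v=7: a=7^-6·(≡5), b=7^-2·(≡1) mod 7; (5|7)=-1, (1|7)=+1; (−1)^{-6·-2·3}·(-1)^-2·(+1)^-6 = +1.
v=29: a=29^2·(≡9), b=29^1·(≡14) mod 29; (9|29)=+1, (14|29)=-1; (−1)^{2·1·14}·(+1)^1·(-1)^2 = +1.
v=∞: 129 > 0 and -66526 < 0  ⇒  (a,b)_∞ = +1.
v=2: v_2(a)=44, v_2(b)=29; units ≡ 1, 1 (mod 8); ε·ε+αω+βω = 0·0+44·0+29·0 ≡ 0  ⇒  (a,b)_2 = +1.
v=31: a=31^2·(≡9), b=31^1·(≡11) mod 31; (9|31)=+1, (11|31)=-1; (−1)^{2·1·15}·(+1)^1·(-1)^2 = +1.
Ram(129, -66526) = {3, 37}; no ℚ_3-point on the conic.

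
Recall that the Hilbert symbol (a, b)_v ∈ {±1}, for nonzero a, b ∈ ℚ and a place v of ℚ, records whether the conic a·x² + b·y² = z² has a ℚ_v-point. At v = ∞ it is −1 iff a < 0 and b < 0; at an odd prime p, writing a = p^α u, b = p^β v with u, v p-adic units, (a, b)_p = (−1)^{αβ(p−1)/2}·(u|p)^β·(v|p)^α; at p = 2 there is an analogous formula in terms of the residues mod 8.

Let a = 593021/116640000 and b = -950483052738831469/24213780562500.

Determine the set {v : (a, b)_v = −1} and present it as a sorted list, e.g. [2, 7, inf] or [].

(a, b) ≡ (29, -3774901) mod (ℚ^×)²; places V = {2, 3, 5, 11, 13, 17, 19, 29, 31, ∞}.
(a,b)_11: α=2, u≡7; β=6, v≡7 (mod 11); (7|11)=-1, (7|11)=-1; sign (−1)^0·-1^6·-1^2 = +1.
(a,b)_3: α=-6, u≡2; β=-18, v≡2 (mod 3); (2|3)=-1, (2|3)=-1; sign (−1)^0·-1^-18·-1^-6 = +1.
(a,b)_2: α=-8, β=-2; u≡5, v≡3 (mod 8); ε(u)ε(v)=0·1, αω(v)=-8·1, βω(u)=-2·1; sum ≡ 0  ⇒  +1.
(a,b)_17: α=0, u≡14; β=1, v≡1 (mod 17); (14|17)=-1, (1|17)=+1; sign (−1)^0·-1^1·+1^0 = -1.
(a,b)_31: α=0, u≡29; β=1, v≡20 (mod 31); (29|31)=-1, (20|31)=+1; sign (−1)^0·-1^1·+1^0 = -1.
(a,b)_19: α=0, u≡18; β=1, v≡4 (mod 19); (18|19)=-1, (4|19)=+1; sign (−1)^0·-1^1·+1^0 = -1.
(a,b)_∞: sgn(29)=+, sgn(-3774901)=−, so +1.
(a,b)_5: α=-4, u≡4; β=-6, v≡1 (mod 5); (4|5)=+1, (1|5)=+1; sign (−1)^0·+1^-6·+1^-4 = +1.
(a,b)_29: α=1, u≡25; β=3, v≡11 (mod 29); (25|29)=+1, (11|29)=-1; sign (−1)^0·+1^3·-1^1 = -1.
(a,b)_13: α=2, u≡10; β=3, v≡9 (mod 13); (10|13)=+1, (9|13)=+1; sign (−1)^0·+1^3·+1^2 = +1.
(29, -3774901 / ℚ) ramifies at {17, 19, 29, 31}: a division algebra.

[17, 19, 29, 31]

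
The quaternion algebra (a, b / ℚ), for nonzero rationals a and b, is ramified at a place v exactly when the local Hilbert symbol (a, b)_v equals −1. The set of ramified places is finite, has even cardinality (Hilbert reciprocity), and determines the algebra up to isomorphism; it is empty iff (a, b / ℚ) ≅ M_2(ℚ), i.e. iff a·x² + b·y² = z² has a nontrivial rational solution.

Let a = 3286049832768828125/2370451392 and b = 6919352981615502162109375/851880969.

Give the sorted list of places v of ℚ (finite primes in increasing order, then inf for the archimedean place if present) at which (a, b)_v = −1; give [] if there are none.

(a, b) ≡ (115, 421135) mod (ℚ^×)²; places V = {2, 3, 5, 7, 11, 13, 19, 23, 31, 47, ∞}.
(a,b)_3: α=-6, u≡1; β=-6, v≡1 (mod 3); (1|3)=+1, (1|3)=+1; sign (−1)^0·+1^-6·+1^-6 = +1.
(a,b)_31: α=2, u≡29; β=3, v≡2 (mod 31); (29|31)=-1, (2|31)=+1; sign (−1)^0·-1^3·+1^2 = -1.
(a,b)_2: α=-6, β=0; u≡3, v≡7 (mod 8); ε(u)ε(v)=1·1, αω(v)=-6·0, βω(u)=0·1; sum ≡ 1  ⇒  -1.
(a,b)_47: α=-2, u≡36; β=-2, v≡38 (mod 47); (36|47)=+1, (38|47)=-1; sign (−1)^0·+1^-2·-1^-2 = +1.
(a,b)_23: α=-1, u≡14; β=-2, v≡21 (mod 23); (14|23)=-1, (21|23)=-1; sign (−1)^0·-1^-2·-1^-1 = -1.
(a,b)_7: α=2, u≡6; β=2, v≡1 (mod 7); (6|7)=-1, (1|7)=+1; sign (−1)^0·-1^2·+1^2 = +1.
(a,b)_19: α=2, u≡4; β=3, v≡5 (mod 19); (4|19)=+1, (5|19)=+1; sign (−1)^0·+1^3·+1^2 = +1.
(a,b)_∞: sgn(115)=+, sgn(421135)=+, so +1.
(a,b)_5: α=7, u≡3; β=9, v≡3 (mod 5); (3|5)=-1, (3|5)=-1; sign (−1)^0·-1^9·-1^7 = +1.
(a,b)_13: α=2, u≡7; β=3, v≡10 (mod 13); (7|13)=-1, (10|13)=+1; sign (−1)^0·-1^3·+1^2 = -1.
(a,b)_11: α=4, u≡4; β=5, v≡9 (mod 11); (4|11)=+1, (9|11)=+1; sign (−1)^0·+1^5·+1^4 = +1.
Ram(115, 421135) = {2, 13, 23, 31}; no ℚ_2-point on the conic.

[2, 13, 23, 31]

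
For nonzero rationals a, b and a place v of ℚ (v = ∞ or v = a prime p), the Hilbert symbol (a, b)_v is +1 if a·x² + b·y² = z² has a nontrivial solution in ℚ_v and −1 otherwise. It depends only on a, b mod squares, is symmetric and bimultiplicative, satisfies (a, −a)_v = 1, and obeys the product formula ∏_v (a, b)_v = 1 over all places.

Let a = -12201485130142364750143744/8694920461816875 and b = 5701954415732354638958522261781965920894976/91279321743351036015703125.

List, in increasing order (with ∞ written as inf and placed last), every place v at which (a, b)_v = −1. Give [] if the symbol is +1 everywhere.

(a, b) ≡ (-453747, 430) mod (ℚ^×)²; places V = {2, 3, 5, 7, 11, 13, 17, 19, 29, 31, 37, 41, 43, ∞}.
(a,b)_29: α=4, u≡5; β=6, v≡6 (mod 29); (5|29)=+1, (6|29)=+1; sign (−1)^0·+1^6·+1^4 = +1.
(a,b)_∞: sgn(-453747)=−, sgn(430)=+, so +1.
(a,b)_17: α=1, u≡2; β=2, v≡7 (mod 17); (2|17)=+1, (7|17)=-1; sign (−1)^0·+1^2·-1^1 = -1.
(a,b)_37: α=-4, u≡16; β=-6, v≡5 (mod 37); (16|37)=+1, (5|37)=-1; sign (−1)^0·+1^-6·-1^-4 = +1.
(a,b)_7: α=1, u≡5; β=2, v≡6 (mod 7); (5|7)=-1, (6|7)=-1; sign (−1)^0·-1^2·-1^1 = -1.
(a,b)_11: α=-4, u≡5; β=-6, v≡1 (mod 11); (5|11)=+1, (1|11)=+1; sign (−1)^0·+1^-6·+1^-4 = +1.
(a,b)_2: α=8, β=15; u≡5, v≡7 (mod 8); ε(u)ε(v)=0·1, αω(v)=8·0, βω(u)=15·1; sum ≡ 1  ⇒  -1.
(a,b)_3: α=-1, u≡2; β=-2, v≡1 (mod 3); (2|3)=-1, (1|3)=+1; sign (−1)^0·-1^-2·+1^-1 = +1.
(a,b)_13: α=-2, u≡5; β=-4, v≡10 (mod 13); (5|13)=-1, (10|13)=+1; sign (−1)^0·-1^-4·+1^-2 = +1.
(a,b)_31: α=1, u≡21; β=2, v≡30 (mod 31); (21|31)=-1, (30|31)=-1; sign (−1)^0·-1^2·-1^1 = -1.
(a,b)_19: α=4, u≡16; β=6, v≡12 (mod 19); (16|19)=+1, (12|19)=-1; sign (−1)^0·+1^6·-1^4 = +1.
(a,b)_41: α=1, u≡13; β=2, v≡9 (mod 41); (13|41)=-1, (9|41)=+1; sign (−1)^0·-1^2·+1^1 = +1.
(a,b)_5: α=-4, u≡3; β=-7, v≡1 (mod 5); (3|5)=-1, (1|5)=+1; sign (−1)^0·-1^-7·+1^-4 = -1.
(a,b)_43: α=4, u≡5; β=7, v≡9 (mod 43); (5|43)=-1, (9|43)=+1; sign (−1)^0·-1^7·+1^4 = -1.
(-453747, 430 / ℚ) ramifies at {2, 5, 7, 17, 31, 43}: a division algebra.

[2, 5, 7, 17, 31, 43]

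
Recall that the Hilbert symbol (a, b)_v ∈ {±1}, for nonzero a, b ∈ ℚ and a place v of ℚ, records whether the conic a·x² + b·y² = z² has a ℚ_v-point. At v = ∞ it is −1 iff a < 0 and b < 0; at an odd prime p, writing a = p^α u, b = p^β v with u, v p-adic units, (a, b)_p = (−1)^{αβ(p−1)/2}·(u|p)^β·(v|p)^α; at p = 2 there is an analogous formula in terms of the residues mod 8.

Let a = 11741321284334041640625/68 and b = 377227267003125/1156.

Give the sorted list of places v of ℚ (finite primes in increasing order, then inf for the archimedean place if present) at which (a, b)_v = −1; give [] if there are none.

Mod squares: a ≡ 11305, b ≡ 46805. Check v ∈ {∞, 2, 3, 5, 7, 11, 17, 19, 23, 37}.
v=5: a=5^7·(≡1), b=5^5·(≡1) mod 5; (1|5)=+1, (1|5)=+1; (−1)^{7·5·2}·(+1)^5·(+1)^7 = +1.
v=2: v_2(a)=-2, v_2(b)=-2; units ≡ 1, 5 (mod 8); ε·ε+αω+βω = 0·0+-2·1+-2·0 ≡ 0  ⇒  (a,b)_2 = +1.
v=17: a=17^-1·(≡15), b=17^-2·(≡4) mod 17; (15|17)=+1, (4|17)=+1; (−1)^{-1·-2·8}·(+1)^-2·(+1)^-1 = +1.
v=19: a=19^3·(≡9), b=19^2·(≡18) mod 19; (9|19)=+1, (18|19)=-1; (−1)^{3·2·9}·(+1)^2·(-1)^3 = -1.
v=11: a=11^2·(≡6), b=11^1·(≡1) mod 11; (6|11)=-1, (1|11)=+1; (−1)^{2·1·5}·(-1)^1·(+1)^2 = -1.
v=23: a=23^2·(≡18), b=23^1·(≡20) mod 23; (18|23)=+1, (20|23)=-1; (−1)^{2·1·11}·(+1)^1·(-1)^2 = +1.
v=3: a=3^6·(≡1), b=3^6·(≡2) mod 3; (1|3)=+1, (2|3)=-1; (−1)^{6·6·1}·(+1)^6·(-1)^6 = +1.
v=7: a=7^3·(≡3), b=7^2·(≡3) mod 7; (3|7)=-1, (3|7)=-1; (−1)^{3·2·3}·(-1)^2·(-1)^3 = -1.
v=37: a=37^2·(≡5), b=37^1·(≡4) mod 37; (5|37)=-1, (4|37)=+1; (−1)^{2·1·18}·(-1)^1·(+1)^2 = -1.
v=∞: 11305 > 0 and 46805 > 0  ⇒  (a,b)_∞ = +1.
(11305, 46805 / ℚ) ramifies at {7, 11, 19, 37}: a division algebra.

[7, 11, 19, 37]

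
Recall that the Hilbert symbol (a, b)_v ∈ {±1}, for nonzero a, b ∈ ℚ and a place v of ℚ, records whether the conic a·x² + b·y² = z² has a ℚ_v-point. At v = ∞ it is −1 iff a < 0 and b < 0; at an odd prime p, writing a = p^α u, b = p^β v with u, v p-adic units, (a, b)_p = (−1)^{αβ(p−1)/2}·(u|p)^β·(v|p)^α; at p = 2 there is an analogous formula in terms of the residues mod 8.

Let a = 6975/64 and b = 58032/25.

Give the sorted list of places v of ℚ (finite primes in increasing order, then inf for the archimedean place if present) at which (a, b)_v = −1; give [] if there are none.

(a, b) ≡ (31, 403) mod (ℚ^×)²; places V = {2, 3, 5, 13, 31, ∞}.
(a,b)_2: α=-6, β=4; u≡7, v≡3 (mod 8); ε(u)ε(v)=1·1, αω(v)=-6·1, βω(u)=4·0; sum ≡ 1  ⇒  -1.
(a,b)_31: α=1, u≡4; β=1, v≡29 (mod 31); (4|31)=+1, (29|31)=-1; sign (−1)^1·+1^1·-1^1 = +1.
(a,b)_13: α=0, u≡6; β=1, v≡8 (mod 13); (6|13)=-1, (8|13)=-1; sign (−1)^0·-1^1·-1^0 = -1.
(a,b)_3: α=2, u≡1; β=2, v≡1 (mod 3); (1|3)=+1, (1|3)=+1; sign (−1)^0·+1^2·+1^2 = +1.
(a,b)_∞: sgn(31)=+, sgn(403)=+, so +1.
(a,b)_5: α=2, u≡1; β=-2, v≡2 (mod 5); (1|5)=+1, (2|5)=-1; sign (−1)^0·+1^-2·-1^2 = +1.
(31, 403 / ℚ) ramifies at {2, 13}: a division algebra.

[2, 13]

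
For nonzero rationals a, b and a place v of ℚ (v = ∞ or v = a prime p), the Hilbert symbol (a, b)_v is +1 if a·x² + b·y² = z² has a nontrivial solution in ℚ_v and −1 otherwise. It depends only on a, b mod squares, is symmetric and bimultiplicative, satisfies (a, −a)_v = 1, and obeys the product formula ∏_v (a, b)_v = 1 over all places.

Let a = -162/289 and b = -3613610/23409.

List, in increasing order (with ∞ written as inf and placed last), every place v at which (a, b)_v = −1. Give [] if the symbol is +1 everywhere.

[5, 7, 13, inf]

Mod squares: a ≡ -2, b ≡ -10010. Check v ∈ {∞, 2, 3, 5, 7, 11, 13, 17, 19}.
v=∞: -2 < 0 and -10010 < 0  ⇒  (a,b)_∞ = -1.
v=19: a=19^0·(≡7), b=19^2·(≡3) mod 19; (7|19)=+1, (3|19)=-1; (−1)^{0·2·9}·(+1)^2·(-1)^0 = +1.
v=13: a=13^0·(≡11), b=13^1·(≡1) mod 13; (11|13)=-1, (1|13)=+1; (−1)^{0·1·6}·(-1)^1·(+1)^0 = -1.
v=3: a=3^4·(≡1), b=3^-4·(≡1) mod 3; (1|3)=+1, (1|3)=+1; (−1)^{4·-4·1}·(+1)^-4·(+1)^4 = +1.
v=17: a=17^-2·(≡8), b=17^-2·(≡14) mod 17; (8|17)=+1, (14|17)=-1; (−1)^{-2·-2·8}·(+1)^-2·(-1)^-2 = +1.
v=5: a=5^0·(≡2), b=5^1·(≡2) mod 5; (2|5)=-1, (2|5)=-1; (−1)^{0·1·2}·(-1)^1·(-1)^0 = -1.
v=11: a=11^0·(≡1), b=11^1·(≡5) mod 11; (1|11)=+1, (5|11)=+1; (−1)^{0·1·5}·(+1)^1·(+1)^0 = +1.
v=2: v_2(a)=1, v_2(b)=1; units ≡ 7, 3 (mod 8); ε·ε+αω+βω = 1·1+1·1+1·0 ≡ 0  ⇒  (a,b)_2 = +1.
v=7: a=7^0·(≡3), b=7^1·(≡6) mod 7; (3|7)=-1, (6|7)=-1; (−1)^{0·1·3}·(-1)^1·(-1)^0 = -1.
Ram(-2, -10010) = {5, 7, 13, ∞}; no ℚ_5-point on the conic.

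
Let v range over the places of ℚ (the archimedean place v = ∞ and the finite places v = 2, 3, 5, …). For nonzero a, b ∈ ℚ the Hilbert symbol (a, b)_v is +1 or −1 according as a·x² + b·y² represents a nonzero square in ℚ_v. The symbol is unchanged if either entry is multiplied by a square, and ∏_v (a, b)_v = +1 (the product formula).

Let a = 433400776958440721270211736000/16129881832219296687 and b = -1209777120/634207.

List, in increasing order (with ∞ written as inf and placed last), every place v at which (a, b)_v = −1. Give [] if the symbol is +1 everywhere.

[5, 19]

(a, b) ≡ (11305, -22610) mod (ℚ^×)²; places V = {2, 3, 5, 7, 13, 17, 19, 29, 43, 47, ∞}.
(a,b)_47: α=2, u≡36; β=0, v≡33 (mod 47); (36|47)=+1, (33|47)=-1; sign (−1)^0·+1^0·-1^2 = +1.
(a,b)_13: α=-4, u≡11; β=0, v≡10 (mod 13); (11|13)=-1, (10|13)=+1; sign (−1)^0·-1^0·+1^-4 = +1.
(a,b)_7: α=-9, u≡3; β=-3, v≡1 (mod 7); (3|7)=-1, (1|7)=+1; sign (−1)^1·-1^-3·+1^-9 = +1.
(a,b)_2: α=6, β=5; u≡1, v≡7 (mod 8); ε(u)ε(v)=0·1, αω(v)=6·0, βω(u)=5·0; sum ≡ 0  ⇒  +1.
(a,b)_43: α=-2, u≡18; β=-2, v≡27 (mod 43); (18|43)=-1, (27|43)=-1; sign (−1)^0·-1^-2·-1^-2 = +1.
(a,b)_19: α=5, u≡5; β=1, v≡9 (mod 19); (5|19)=+1, (9|19)=+1; sign (−1)^1·+1^1·+1^5 = -1.
(a,b)_∞: sgn(11305)=+, sgn(-22610)=−, so +1.
(a,b)_3: α=-2, u≡1; β=4, v≡1 (mod 3); (1|3)=+1, (1|3)=+1; sign (−1)^0·+1^4·+1^-2 = +1.
(a,b)_29: α=-2, u≡1; β=0, v≡27 (mod 29); (1|29)=+1, (27|29)=-1; sign (−1)^0·+1^0·-1^-2 = +1.
(a,b)_17: α=13, u≡2; β=3, v≡1 (mod 17); (2|17)=+1, (1|17)=+1; sign (−1)^0·+1^3·+1^13 = +1.
(a,b)_5: α=3, u≡4; β=1, v≡3 (mod 5); (4|5)=+1, (3|5)=-1; sign (−1)^0·+1^1·-1^3 = -1.
(11305, -22610 / ℚ) ramifies at {5, 19}: a division algebra.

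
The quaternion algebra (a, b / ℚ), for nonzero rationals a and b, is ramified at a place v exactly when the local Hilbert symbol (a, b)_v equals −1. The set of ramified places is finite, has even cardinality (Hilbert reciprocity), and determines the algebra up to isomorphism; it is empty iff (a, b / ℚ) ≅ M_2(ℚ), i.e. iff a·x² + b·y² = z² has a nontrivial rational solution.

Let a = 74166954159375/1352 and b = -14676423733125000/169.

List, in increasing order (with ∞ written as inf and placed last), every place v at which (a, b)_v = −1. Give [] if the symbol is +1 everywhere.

[2, 5, 17, 19]

Mod squares: a ≡ 190, b ≡ -746130. Check v ∈ {∞, 2, 3, 5, 7, 11, 13, 17, 19}.
v=13: a=13^-2·(≡8), b=13^-2·(≡11) mod 13; (8|13)=-1, (11|13)=-1; (−1)^{-2·-2·6}·(-1)^-2·(-1)^-2 = +1.
v=7: a=7^2·(≡4), b=7^1·(≡3) mod 7; (4|7)=+1, (3|7)=-1; (−1)^{2·1·3}·(+1)^1·(-1)^2 = +1.
v=2: v_2(a)=-3, v_2(b)=3; units ≡ 7, 7 (mod 8); ε·ε+αω+βω = 1·1+-3·0+3·0 ≡ 1  ⇒  (a,b)_2 = -1.
v=11: a=11^2·(≡3), b=11^3·(≡10) mod 11; (3|11)=+1, (10|11)=-1; (−1)^{2·3·5}·(+1)^3·(-1)^2 = +1.
v=∞: 190 > 0 and -746130 < 0  ⇒  (a,b)_∞ = +1.
v=19: a=19^1·(≡8), b=19^1·(≡18) mod 19; (8|19)=-1, (18|19)=-1; (−1)^{1·1·9}·(-1)^1·(-1)^1 = -1.
v=5: a=5^5·(≡3), b=5^7·(≡4) mod 5; (3|5)=-1, (4|5)=+1; (−1)^{5·7·2}·(-1)^7·(+1)^5 = -1.
v=3: a=3^6·(≡1), b=3^3·(≡2) mod 3; (1|3)=+1, (2|3)=-1; (−1)^{6·3·1}·(+1)^3·(-1)^6 = +1.
v=17: a=17^2·(≡6), b=17^3·(≡2) mod 17; (6|17)=-1, (2|17)=+1; (−1)^{2·3·8}·(-1)^3·(+1)^2 = -1.
Ram(190, -746130) = {2, 5, 17, 19}; no ℚ_2-point on the conic.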